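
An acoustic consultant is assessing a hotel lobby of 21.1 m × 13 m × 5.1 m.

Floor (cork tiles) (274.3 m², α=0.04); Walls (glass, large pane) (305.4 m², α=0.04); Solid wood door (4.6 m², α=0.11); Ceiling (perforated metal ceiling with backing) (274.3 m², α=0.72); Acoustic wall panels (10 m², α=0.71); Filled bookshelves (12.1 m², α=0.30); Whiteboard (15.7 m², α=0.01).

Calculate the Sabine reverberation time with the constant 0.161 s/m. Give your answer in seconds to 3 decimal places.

Total absorption A = 274.3*0.04 + 305.4*0.04 + 4.6*0.11 + 274.3*0.72 + 10*0.71 + 12.1*0.30 + 15.7*0.01
  = 10.972 + 12.216 + 0.506 + 197.496 + 7.100 + 3.630 + 0.157 = 232.077 m² sabins.
Volume V = 21.1 × 13 × 5.1 = 1398.93 m³.
RT60 = 0.161 · V / A = 0.161 × 1398.93 / 232.077 = 0.970 s.

0.970 sec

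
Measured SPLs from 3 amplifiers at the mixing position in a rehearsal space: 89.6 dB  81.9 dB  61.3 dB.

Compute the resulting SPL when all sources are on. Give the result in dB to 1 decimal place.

90.3 dB

Σ 10^(Lᵢ/10) = 1.068e+09.
Combined level = 10 log₁₀(1.068e+09) = 90.3 dB.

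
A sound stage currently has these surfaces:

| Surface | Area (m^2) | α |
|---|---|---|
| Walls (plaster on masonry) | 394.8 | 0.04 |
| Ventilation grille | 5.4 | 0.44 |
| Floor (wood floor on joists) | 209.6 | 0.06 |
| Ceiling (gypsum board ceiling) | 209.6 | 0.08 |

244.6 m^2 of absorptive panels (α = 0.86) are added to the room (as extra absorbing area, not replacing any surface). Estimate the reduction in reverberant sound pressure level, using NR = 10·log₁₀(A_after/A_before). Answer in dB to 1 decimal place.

Equivalent absorption area: A_before = 394.8·0.04 + 5.4·0.44 + 209.6·0.06 + 209.6·0.08 = 47.512 m^2.
Treatment contributes 244.6·0.86 = 210.356 sabins.
New total A_after = 257.868 sabins.
Reduction = 10 log₁₀(A_after/A_before) = 10 log₁₀(5.4274) = 7.3 dB.

7.3 dB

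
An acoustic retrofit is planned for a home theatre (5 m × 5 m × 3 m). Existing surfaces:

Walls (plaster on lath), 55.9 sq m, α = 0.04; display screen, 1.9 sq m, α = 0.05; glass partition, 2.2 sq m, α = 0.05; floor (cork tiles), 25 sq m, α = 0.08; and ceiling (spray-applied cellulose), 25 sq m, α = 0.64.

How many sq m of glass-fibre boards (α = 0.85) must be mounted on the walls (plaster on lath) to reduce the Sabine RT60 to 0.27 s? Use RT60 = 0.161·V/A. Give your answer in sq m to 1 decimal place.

30.0

Total absorption A₁ = 55.9·0.04 + 1.9·0.05 + 2.2·0.05 + 25·0.08 + 25·0.64
  = 2.236 + 0.095 + 0.110 + 2.000 + 16.000 = 20.441 sq m sabins.
V = 75 m³. Target absorption A₂ = 0.161 × 75 / 0.27 = 44.722 sabins.
ΔA needed = 44.722 − 20.441 = 24.281 sabins.
Each sq m of panel replacing the walls (plaster on lath) adds (0.85 − 0.04) = 0.81 sabins.
Panel area = 24.281 / 0.81 = 30.0 sq m.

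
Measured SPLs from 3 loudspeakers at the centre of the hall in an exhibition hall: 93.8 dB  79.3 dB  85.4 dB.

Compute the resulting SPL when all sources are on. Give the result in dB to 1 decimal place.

Σ 10^(Lᵢ/10) = 2.831e+09.
Combined level = 10 log₁₀(2.831e+09) = 94.5 dB.

94.5 dB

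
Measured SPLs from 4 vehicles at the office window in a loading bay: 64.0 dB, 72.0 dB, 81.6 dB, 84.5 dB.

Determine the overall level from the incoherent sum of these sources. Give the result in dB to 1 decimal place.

Converting to relative power and adding: 10^(64.0/10) + 10^(72.0/10) + 10^(81.6/10) + 10^(84.5/10) = 4.447e+08.
L_total = 10·log₁₀(4.447e+08) = 86.5 dB.

86.5 dB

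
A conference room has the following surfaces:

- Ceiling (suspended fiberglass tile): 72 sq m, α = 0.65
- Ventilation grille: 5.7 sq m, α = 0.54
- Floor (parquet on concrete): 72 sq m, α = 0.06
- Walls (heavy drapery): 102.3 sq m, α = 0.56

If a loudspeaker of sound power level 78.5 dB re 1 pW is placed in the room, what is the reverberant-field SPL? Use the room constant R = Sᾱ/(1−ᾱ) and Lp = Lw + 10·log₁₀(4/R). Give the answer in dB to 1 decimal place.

Σ(Sᵢαᵢ) = 72×0.65 + 5.7×0.54 + 72×0.06 + 102.3×0.56 = 111.486; total area S = 252.0 sq m.
ᾱ = 0.4424, so room constant R = A/(1−ᾱ) = 199.939 sq m.
Lp = Lw + 10 log₁₀(4/R) = 78.5 -16.99 = 61.5 dB.

61.5 dB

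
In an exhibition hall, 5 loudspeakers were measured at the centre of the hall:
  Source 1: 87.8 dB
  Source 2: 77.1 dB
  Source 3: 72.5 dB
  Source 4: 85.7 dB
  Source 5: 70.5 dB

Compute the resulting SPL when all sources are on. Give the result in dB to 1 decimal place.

Sum in the linear (power) domain: Σ 10^(Lᵢ/10) = 10^(87.8/10) + 10^(77.1/10) + 10^(72.5/10) + 10^(85.7/10) + 10^(70.5/10) = 1.054e+09.
Back to dB: 10·log₁₀ Σ = 90.2 dB.

90.2 dB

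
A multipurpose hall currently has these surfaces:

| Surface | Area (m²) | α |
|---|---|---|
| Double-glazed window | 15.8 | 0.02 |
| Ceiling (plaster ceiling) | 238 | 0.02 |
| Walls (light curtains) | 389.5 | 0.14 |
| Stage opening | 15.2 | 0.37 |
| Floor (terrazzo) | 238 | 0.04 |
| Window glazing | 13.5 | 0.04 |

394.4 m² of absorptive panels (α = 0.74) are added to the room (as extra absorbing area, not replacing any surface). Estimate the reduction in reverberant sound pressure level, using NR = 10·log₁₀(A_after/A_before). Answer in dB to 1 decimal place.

Equivalent absorption area: A_before = 15.8×0.02 + 238×0.02 + 389.5×0.14 + 15.2×0.37 + 238×0.04 + 13.5×0.04 = 75.290 m².
Treatment contributes 394.4·0.74 = 291.856 sabins.
A_after = 75.290 + 291.856 = 367.146 sabins.
Reduction = 10 log₁₀(A_after/A_before) = 10 log₁₀(4.8764) = 6.9 dB.

6.9 dB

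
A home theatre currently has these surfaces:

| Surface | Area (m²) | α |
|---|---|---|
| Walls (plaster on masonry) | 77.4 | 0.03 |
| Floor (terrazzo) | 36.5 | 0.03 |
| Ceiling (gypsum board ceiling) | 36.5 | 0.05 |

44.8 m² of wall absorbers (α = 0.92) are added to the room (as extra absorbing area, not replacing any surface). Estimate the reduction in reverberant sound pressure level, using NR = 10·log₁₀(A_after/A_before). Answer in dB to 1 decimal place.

Equivalent absorption area: A_before = 77.4×0.03 + 36.5×0.03 + 36.5×0.05 = 5.242 m².
Treatment contributes 44.8·0.92 = 41.216 sabins.
New total A_after = 46.458 sabins.
Reduction = 10 log₁₀(A_after/A_before) = 10 log₁₀(8.8626) = 9.5 dB.

9.5 dB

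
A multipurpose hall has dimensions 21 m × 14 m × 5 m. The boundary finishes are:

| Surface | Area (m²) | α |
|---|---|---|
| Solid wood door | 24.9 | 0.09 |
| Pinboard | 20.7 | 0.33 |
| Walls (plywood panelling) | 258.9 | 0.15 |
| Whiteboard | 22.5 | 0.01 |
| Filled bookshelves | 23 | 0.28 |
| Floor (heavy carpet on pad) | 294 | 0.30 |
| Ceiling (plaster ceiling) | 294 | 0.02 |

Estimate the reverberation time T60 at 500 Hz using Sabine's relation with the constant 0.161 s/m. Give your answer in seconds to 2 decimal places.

1.59 s

Equivalent absorption area: A = 24.9·0.09 + 20.7·0.33 + 258.9·0.15 + 22.5·0.01 + 23·0.28 + 294·0.30 + 294·0.02 = 148.652 m².
Volume V = 21 × 14 × 5 = 1470 m³.
RT60 = 0.161 · V / A = 0.161 × 1470 / 148.652 = 1.59 s.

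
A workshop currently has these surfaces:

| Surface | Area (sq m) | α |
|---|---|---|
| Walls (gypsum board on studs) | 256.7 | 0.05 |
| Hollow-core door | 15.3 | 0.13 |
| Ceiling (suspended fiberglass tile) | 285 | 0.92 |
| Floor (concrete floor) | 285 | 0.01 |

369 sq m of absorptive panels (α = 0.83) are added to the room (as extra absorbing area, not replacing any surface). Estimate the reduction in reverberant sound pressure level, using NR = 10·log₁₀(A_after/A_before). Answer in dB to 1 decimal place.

3.2 dB

Summing Sᵢαᵢ: 12.835 + 1.989 + 262.200 + 2.850 → A_before = 279.874 sabins.
Treatment contributes 369·0.83 = 306.270 sabins.
A_after = 279.874 + 306.270 = 586.144 sabins.
NR = 10·log₁₀(586.144/279.874) = 3.2 dB.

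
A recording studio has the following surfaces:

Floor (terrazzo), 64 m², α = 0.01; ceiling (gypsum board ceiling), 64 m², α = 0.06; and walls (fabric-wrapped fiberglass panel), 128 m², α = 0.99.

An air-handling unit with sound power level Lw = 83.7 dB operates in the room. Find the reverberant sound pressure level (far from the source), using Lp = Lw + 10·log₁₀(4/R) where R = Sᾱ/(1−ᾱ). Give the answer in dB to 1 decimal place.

65.4 dB

Σ(Sᵢαᵢ) = 64×0.01 + 64×0.06 + 128×0.99 = 131.200; total area S = 256.0 m².
ᾱ = 131.200/256.0 = 0.5125; R = Sᾱ/(1−ᾱ) = 131.200/(1−0.5125) = 269.128 m².
Lp = 83.7 + 10·log₁₀(4/269.128) = 83.7 + (-18.28) = 65.4 dB.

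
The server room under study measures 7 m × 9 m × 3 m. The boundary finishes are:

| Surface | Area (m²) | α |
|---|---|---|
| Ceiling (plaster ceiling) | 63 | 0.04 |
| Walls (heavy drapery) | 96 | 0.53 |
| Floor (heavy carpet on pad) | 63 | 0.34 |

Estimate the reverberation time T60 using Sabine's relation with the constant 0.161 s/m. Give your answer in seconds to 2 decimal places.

Equivalent absorption area: A = 63×0.04 + 96×0.53 + 63×0.34 = 74.820 m².
Volume V = 7 × 9 × 3 = 189 m³.
T = 0.161 V/A = 0.161·189/74.820 = 0.41 s.

0.41 seconds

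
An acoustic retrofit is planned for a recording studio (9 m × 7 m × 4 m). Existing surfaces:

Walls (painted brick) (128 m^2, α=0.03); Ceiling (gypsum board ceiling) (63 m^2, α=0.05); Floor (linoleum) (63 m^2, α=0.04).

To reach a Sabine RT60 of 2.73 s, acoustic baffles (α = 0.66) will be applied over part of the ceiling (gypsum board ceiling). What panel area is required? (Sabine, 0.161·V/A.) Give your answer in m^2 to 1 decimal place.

A₁ = Σ Sᵢαᵢ = 128*0.03 + 63*0.05 + 63*0.04 = 9.510 sabins.
Required A₂ = 0.161·252/2.73 = 14.862 sabins.
Absorption to add: 14.862 − 9.510 = 5.352 sabins.
Each m^2 of panel replacing the ceiling (gypsum board ceiling) adds (0.66 − 0.05) = 0.61 sabins.
Panel area = 5.352 / 0.61 = 8.8 m^2.

8.8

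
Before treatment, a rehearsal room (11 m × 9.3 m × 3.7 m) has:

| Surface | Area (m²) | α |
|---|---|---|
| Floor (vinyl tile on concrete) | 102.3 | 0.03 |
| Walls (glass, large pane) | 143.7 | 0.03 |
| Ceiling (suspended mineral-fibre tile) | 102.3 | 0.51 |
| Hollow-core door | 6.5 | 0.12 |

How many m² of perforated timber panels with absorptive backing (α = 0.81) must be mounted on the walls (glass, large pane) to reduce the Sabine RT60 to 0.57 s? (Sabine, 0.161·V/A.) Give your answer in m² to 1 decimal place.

59.7

Summing Sᵢαᵢ: 3.069 + 4.311 + 52.173 + 0.780 → A₁ = 60.333 sabins.
V = 378.51 m³. Target absorption A₂ = 0.161 × 378.51 / 0.57 = 106.912 sabins.
ΔA needed = 106.912 − 60.333 = 46.579 sabins.
Each m² of panel replacing the walls (glass, large pane) adds (0.81 − 0.03) = 0.78 sabins.
Panel area = 46.579 / 0.78 = 59.7 m².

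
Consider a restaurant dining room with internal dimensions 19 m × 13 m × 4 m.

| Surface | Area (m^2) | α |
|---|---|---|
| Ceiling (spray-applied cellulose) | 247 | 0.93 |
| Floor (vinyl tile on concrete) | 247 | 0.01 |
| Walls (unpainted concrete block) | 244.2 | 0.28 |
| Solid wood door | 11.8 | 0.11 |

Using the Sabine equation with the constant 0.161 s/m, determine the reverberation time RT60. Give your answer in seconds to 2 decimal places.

0.53 s

Summing Sᵢαᵢ: 229.710 + 2.470 + 68.376 + 1.298 → A = 301.854 sabins.
Volume V = 19 × 13 × 4 = 988 m³.
RT60 = 0.161 · V / A = 0.161 × 988 / 301.854 = 0.53 s.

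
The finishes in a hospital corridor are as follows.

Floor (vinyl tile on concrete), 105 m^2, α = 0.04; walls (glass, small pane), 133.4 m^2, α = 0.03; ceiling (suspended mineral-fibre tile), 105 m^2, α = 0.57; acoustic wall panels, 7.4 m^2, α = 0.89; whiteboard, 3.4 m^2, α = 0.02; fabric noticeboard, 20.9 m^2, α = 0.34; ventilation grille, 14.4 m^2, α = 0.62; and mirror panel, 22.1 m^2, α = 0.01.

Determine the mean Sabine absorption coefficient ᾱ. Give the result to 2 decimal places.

0.22

Total surface area S = 411.6 m^2.
A = 105*0.04 + 133.4*0.03 + 105*0.57 + 7.4*0.89 + 3.4*0.02 + 20.9*0.34 + 14.4*0.62 + 22.1*0.01 = 90.961 sabins.
ᾱ = 90.961 / 411.6 = 0.22.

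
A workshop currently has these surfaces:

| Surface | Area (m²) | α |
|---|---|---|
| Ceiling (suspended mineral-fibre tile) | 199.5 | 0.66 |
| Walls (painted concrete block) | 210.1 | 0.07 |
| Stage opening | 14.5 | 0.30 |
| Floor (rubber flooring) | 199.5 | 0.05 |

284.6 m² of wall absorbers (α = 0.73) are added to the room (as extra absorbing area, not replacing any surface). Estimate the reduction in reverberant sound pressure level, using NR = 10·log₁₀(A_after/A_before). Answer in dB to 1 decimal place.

3.6 dB

Total absorption A_before = 199.5·0.66 + 210.1·0.07 + 14.5·0.30 + 199.5·0.05
  = 131.670 + 14.707 + 4.350 + 9.975 = 160.702 m² sabins.
Treatment contributes 284.6·0.73 = 207.758 sabins.
A_after = 160.702 + 207.758 = 368.460 sabins.
NR = 10·log₁₀(368.460/160.702) = 3.6 dB.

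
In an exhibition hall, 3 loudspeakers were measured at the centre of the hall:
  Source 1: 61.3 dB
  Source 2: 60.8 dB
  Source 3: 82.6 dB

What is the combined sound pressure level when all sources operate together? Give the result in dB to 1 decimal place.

82.7 dB

Σ 10^(Lᵢ/10) = 1.845e+08.
Back to dB: 10·log₁₀ Σ = 82.7 dB.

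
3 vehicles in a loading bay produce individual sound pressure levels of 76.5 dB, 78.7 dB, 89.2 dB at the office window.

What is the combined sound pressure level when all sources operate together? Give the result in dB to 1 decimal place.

89.8 dB

Sum in the linear (power) domain: Σ 10^(Lᵢ/10) = 10^(76.5/10) + 10^(78.7/10) + 10^(89.2/10) = 9.506e+08.
Back to dB: 10·log₁₀ Σ = 89.8 dB.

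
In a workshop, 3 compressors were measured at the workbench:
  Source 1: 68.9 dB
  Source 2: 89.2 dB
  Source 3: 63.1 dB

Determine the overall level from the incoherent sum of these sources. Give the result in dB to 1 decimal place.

89.3 dB

Sum in the linear (power) domain: Σ 10^(Lᵢ/10) = 10^(68.9/10) + 10^(89.2/10) + 10^(63.1/10) = 8.416e+08.
Combined level = 10 log₁₀(8.416e+08) = 89.3 dB.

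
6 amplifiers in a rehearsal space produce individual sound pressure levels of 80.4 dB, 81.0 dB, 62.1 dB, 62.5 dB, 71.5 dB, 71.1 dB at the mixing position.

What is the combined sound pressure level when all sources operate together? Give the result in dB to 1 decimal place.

Σ 10^(Lᵢ/10) = 2.659e+08.
L_total = 10·log₁₀(2.659e+08) = 84.2 dB.

84.2 dB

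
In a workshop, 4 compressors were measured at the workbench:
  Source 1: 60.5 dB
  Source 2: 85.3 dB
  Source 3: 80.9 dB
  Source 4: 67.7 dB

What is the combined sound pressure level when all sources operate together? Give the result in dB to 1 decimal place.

Σ 10^(Lᵢ/10) = 4.689e+08.
L_total = 10·log₁₀(4.689e+08) = 86.7 dB.

86.7 dB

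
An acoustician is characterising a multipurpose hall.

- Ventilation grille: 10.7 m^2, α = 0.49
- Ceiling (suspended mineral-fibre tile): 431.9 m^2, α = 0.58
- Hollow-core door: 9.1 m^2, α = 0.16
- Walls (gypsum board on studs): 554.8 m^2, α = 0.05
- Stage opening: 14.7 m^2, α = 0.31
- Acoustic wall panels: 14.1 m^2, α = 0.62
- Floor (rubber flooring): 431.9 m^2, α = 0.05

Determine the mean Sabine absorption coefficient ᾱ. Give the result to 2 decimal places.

Total surface area S = 1467.2 m^2.
Σ(Sᵢαᵢ) = 10.7×0.49 + 431.9×0.58 + 9.1×0.16 + 554.8×0.05 + 14.7×0.31 + 14.1×0.62 + 431.9×0.05 = 319.835.
ᾱ = A/S = 0.22.

0.22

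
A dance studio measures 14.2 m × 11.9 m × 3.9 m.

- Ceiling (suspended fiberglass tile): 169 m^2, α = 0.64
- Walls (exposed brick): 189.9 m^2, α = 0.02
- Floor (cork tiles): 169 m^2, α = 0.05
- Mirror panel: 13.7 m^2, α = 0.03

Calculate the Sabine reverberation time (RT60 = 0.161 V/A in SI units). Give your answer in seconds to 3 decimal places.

Total absorption A = 169×0.64 + 189.9×0.02 + 169×0.05 + 13.7×0.03
  = 108.160 + 3.798 + 8.450 + 0.411 = 120.819 m^2 sabins.
Volume V = 14.2 × 11.9 × 3.9 = 659.022 m³.
Sabine: RT60 = 0.161 × 659.022 / 120.819 = 0.878 s.

0.878 seconds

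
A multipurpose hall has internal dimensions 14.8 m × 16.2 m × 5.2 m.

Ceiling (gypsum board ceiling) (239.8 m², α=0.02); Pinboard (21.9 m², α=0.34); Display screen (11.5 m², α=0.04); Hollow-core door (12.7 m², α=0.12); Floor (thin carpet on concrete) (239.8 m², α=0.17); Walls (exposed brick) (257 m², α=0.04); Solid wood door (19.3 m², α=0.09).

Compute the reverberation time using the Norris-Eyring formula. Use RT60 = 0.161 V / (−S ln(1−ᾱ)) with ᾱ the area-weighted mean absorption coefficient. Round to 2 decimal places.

2.87 seconds

Total surface area S = 239.8 + 21.9 + 11.5 + 12.7 + 239.8 + 257 + 19.3 = 802.0 m².
Absorption A = 239.8×0.02 + 21.9×0.34 + 11.5×0.04 + 12.7×0.12 + 239.8×0.17 + 257×0.04 + 19.3×0.09 = 67.009 sabins.
Mean coefficient ᾱ = A/S = 0.0836.
−S·ln(1−ᾱ) = −802.0 × ln(1 − 0.0836) = 70.016.
V = 14.8 × 16.2 × 5.2 = 1246.752 m³.
T = 0.161·V/[−S·ln(1−ᾱ)] = 0.161·1246.752/70.016 = 2.87 s.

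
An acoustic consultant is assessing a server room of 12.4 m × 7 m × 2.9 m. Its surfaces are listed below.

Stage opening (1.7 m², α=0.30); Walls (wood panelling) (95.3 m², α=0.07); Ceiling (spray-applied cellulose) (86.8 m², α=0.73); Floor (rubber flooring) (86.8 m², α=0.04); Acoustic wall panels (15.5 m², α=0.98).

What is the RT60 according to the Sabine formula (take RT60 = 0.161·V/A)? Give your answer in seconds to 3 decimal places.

0.454 sec

A = Σ Sᵢαᵢ = 1.7·0.30 + 95.3·0.07 + 86.8·0.73 + 86.8·0.04 + 15.5·0.98 = 89.207 sabins.
V = 12.4·7·2.9 = 251.72 m³.
T = 0.161 V/A = 0.161·251.72/89.207 = 0.454 s.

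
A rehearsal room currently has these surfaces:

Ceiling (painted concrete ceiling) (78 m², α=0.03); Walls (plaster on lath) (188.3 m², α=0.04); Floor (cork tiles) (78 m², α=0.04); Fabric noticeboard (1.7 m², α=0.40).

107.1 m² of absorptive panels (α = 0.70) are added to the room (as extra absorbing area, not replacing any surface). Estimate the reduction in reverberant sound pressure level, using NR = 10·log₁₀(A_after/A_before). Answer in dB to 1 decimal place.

8.1 dB

A_before = Σ Sᵢαᵢ = 78·0.03 + 188.3·0.04 + 78·0.04 + 1.7·0.40 = 13.672 sabins.
Added absorption = 107.1 × 0.70 = 74.970 sabins.
New total A_after = 88.642 sabins.
NR = 10·log₁₀(88.642/13.672) = 8.1 dB.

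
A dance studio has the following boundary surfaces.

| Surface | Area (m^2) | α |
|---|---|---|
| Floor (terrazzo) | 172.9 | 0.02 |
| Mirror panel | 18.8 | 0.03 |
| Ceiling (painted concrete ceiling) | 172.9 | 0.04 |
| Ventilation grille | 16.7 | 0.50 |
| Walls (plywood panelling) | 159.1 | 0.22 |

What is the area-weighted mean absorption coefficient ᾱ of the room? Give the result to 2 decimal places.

0.10

Total surface area S = 540.4 m^2.
Weighted sum Σ Sα = 54.290.
ᾱ = 54.290 / 540.4 = 0.10.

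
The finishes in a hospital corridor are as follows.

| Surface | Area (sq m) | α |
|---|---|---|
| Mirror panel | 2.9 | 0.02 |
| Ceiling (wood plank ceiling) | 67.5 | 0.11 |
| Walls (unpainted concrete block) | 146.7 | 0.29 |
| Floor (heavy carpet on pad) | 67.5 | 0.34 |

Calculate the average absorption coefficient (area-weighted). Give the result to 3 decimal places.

0.256

S = Σ Sᵢ = 2.9 + 67.5 + 146.7 + 67.5 = 284.6 sq m.
Σ(Sᵢαᵢ) = 2.9×0.02 + 67.5×0.11 + 146.7×0.29 + 67.5×0.34 = 72.976.
ᾱ = 72.976 / 284.6 = 0.256.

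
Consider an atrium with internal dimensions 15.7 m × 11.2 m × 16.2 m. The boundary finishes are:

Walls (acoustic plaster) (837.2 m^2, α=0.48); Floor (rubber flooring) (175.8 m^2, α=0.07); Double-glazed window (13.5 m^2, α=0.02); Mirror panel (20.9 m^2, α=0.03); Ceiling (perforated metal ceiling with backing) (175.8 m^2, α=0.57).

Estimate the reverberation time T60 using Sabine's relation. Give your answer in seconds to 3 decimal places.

0.890 s

Summing Sᵢαᵢ: 401.856 + 12.306 + 0.270 + 0.627 + 100.206 → A = 515.265 sabins.
Room volume: 2848.608 m³.
RT60 = 0.161 · V / A = 0.161 × 2848.608 / 515.265 = 0.890 s.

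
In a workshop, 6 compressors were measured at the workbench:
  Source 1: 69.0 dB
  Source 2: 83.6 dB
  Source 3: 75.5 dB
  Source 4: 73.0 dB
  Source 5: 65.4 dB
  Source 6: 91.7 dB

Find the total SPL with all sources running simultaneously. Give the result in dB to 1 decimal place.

92.5 dB

Σ 10^(Lᵢ/10) = 1.775e+09.
L_total = 10·log₁₀(1.775e+09) = 92.5 dB.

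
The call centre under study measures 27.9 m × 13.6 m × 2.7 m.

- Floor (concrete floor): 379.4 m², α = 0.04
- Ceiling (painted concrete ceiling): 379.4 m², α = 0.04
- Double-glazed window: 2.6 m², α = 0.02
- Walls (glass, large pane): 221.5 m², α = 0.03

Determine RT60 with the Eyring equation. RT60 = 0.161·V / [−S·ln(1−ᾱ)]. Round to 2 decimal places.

Total surface area S = 379.4 + 379.4 + 2.6 + 221.5 = 982.9 m².
Σ(Sᵢαᵢ) = 379.4·0.04 + 379.4·0.04 + 2.6·0.02 + 221.5·0.03 = 37.049.
Mean coefficient ᾱ = A/S = 0.0377.
Eyring denominator: −S ln(1−ᾱ) = 37.772.
V = 27.9 × 13.6 × 2.7 = 1024.488 m³.
T = 0.161·V/[−S·ln(1−ᾱ)] = 0.161·1024.488/37.772 = 4.37 s.

4.37 s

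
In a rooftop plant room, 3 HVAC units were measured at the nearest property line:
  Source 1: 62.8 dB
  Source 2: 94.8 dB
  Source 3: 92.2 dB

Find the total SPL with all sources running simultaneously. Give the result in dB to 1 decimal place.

Converting to relative power and adding: 10^(62.8/10) + 10^(94.8/10) + 10^(92.2/10) = 4.681e+09.
L_total = 10·log₁₀(4.681e+09) = 96.7 dB.

96.7 dB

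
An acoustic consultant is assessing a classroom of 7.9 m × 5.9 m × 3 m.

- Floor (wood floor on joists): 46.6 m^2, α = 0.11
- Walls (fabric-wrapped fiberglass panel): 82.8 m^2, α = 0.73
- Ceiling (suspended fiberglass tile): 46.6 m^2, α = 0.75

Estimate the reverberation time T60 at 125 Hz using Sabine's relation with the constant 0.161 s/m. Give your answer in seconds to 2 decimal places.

0.22 s

Total absorption A = 46.6*0.11 + 82.8*0.73 + 46.6*0.75
  = 5.126 + 60.444 + 34.950 = 100.520 m^2 sabins.
Volume V = 7.9 × 5.9 × 3 = 139.83 m³.
T = 0.161 V/A = 0.161·139.83/100.520 = 0.22 s.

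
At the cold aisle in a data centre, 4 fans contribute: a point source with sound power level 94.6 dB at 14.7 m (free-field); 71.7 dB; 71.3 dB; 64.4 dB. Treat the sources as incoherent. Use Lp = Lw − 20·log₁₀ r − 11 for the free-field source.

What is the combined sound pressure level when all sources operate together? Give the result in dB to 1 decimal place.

75.1 dB

Source at 14.7 m: Lp = 94.6 − 20·log₁₀(14.7) − 11 = 60.3 dB.
Sum in the linear (power) domain: Σ 10^(Lᵢ/10) = 10^(60.3/10) + 10^(71.7/10) + 10^(71.3/10) + 10^(64.4/10) = 3.211e+07.
L_total = 10·log₁₀(3.211e+07) = 75.1 dB.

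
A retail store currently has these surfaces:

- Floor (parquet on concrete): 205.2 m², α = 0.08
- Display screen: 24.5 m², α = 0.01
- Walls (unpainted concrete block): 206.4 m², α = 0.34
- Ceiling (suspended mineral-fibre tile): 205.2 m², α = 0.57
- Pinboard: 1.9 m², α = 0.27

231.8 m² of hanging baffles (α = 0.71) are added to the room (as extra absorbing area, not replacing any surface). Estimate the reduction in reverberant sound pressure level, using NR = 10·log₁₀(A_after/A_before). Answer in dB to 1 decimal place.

2.6 dB

Equivalent absorption area: A_before = 205.2×0.08 + 24.5×0.01 + 206.4×0.34 + 205.2×0.57 + 1.9×0.27 = 204.314 m².
Treatment contributes 231.8·0.71 = 164.578 sabins.
New total A_after = 368.892 sabins.
NR = 10·log₁₀(368.892/204.314) = 2.6 dB.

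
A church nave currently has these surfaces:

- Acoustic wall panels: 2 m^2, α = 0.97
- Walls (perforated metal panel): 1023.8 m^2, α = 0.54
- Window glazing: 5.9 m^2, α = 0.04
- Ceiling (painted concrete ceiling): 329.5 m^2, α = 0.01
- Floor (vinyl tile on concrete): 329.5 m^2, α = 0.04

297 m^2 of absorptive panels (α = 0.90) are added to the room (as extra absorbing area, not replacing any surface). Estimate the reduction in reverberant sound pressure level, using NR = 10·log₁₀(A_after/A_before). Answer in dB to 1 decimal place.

1.7 dB

A_before = Σ Sᵢαᵢ = 2*0.97 + 1023.8*0.54 + 5.9*0.04 + 329.5*0.01 + 329.5*0.04 = 571.503 sabins.
Treatment contributes 297·0.90 = 267.300 sabins.
A_after = 571.503 + 267.300 = 838.803 sabins.
NR = 10·log₁₀(838.803/571.503) = 1.7 dB.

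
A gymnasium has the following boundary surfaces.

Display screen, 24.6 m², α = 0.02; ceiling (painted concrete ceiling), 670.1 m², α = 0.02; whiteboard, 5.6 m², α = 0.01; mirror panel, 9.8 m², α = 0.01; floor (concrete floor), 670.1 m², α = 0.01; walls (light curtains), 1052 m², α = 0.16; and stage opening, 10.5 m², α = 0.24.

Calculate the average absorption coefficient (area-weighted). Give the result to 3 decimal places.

Total surface area S = 2442.7 m².
Σ(Sᵢαᵢ) = 24.6×0.02 + 670.1×0.02 + 5.6×0.01 + 9.8×0.01 + 670.1×0.01 + 1052×0.16 + 10.5×0.24 = 191.589.
ᾱ = A/S = 0.078.

0.078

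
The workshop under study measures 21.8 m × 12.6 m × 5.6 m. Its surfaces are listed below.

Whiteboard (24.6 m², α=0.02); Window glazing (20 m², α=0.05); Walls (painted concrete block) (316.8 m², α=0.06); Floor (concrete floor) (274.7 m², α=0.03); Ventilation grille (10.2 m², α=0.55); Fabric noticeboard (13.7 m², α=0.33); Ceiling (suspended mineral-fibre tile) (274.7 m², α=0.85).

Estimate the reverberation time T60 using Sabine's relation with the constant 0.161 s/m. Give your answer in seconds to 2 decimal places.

Total absorption A = 24.6·0.02 + 20·0.05 + 316.8·0.06 + 274.7·0.03 + 10.2·0.55 + 13.7·0.33 + 274.7·0.85
  = 0.492 + 1.000 + 19.008 + 8.241 + 5.610 + 4.521 + 233.495 = 272.367 m² sabins.
Volume V = 21.8 × 12.6 × 5.6 = 1538.208 m³.
T = 0.161 V/A = 0.161·1538.208/272.367 = 0.91 s.

0.91 sec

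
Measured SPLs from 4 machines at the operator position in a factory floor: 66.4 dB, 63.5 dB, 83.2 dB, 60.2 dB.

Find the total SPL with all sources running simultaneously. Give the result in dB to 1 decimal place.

83.4 dB

Converting to relative power and adding: 10^(66.4/10) + 10^(63.5/10) + 10^(83.2/10) + 10^(60.2/10) = 2.166e+08.
Back to dB: 10·log₁₀ Σ = 83.4 dB.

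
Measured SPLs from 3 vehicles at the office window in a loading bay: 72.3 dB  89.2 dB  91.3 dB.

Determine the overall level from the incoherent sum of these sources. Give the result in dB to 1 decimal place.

Σ 10^(Lᵢ/10) = 2.198e+09.
L_total = 10·log₁₀(2.198e+09) = 93.4 dB.

93.4 dB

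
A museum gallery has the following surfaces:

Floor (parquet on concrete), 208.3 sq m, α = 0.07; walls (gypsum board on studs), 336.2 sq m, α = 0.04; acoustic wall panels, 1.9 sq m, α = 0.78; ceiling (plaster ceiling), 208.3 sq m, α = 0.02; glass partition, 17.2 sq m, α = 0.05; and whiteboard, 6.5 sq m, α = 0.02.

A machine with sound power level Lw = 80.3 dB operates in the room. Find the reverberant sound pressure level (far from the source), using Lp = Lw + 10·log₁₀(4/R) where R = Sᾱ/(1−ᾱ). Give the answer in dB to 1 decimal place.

70.7 dB

Σ(Sᵢαᵢ) = 208.3×0.07 + 336.2×0.04 + 1.9×0.78 + 208.3×0.02 + 17.2×0.05 + 6.5×0.02 = 34.667; total area S = 778.4 sq m.
ᾱ = 0.0445, so room constant R = A/(1−ᾱ) = 36.282 sq m.
Lp = Lw + 10 log₁₀(4/R) = 80.3 -9.58 = 70.7 dB.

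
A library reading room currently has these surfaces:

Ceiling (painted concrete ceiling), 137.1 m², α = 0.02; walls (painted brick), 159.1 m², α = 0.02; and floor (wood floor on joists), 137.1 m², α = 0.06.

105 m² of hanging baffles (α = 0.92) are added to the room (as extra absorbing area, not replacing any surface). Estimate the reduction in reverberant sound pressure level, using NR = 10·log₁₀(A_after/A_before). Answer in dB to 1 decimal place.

8.9 dB

Summing Sᵢαᵢ: 2.742 + 3.182 + 8.226 → A_before = 14.150 sabins.
Added absorption = 105 × 0.92 = 96.600 sabins.
A_after = 14.150 + 96.600 = 110.750 sabins.
Reduction = 10 log₁₀(A_after/A_before) = 10 log₁₀(7.8269) = 8.9 dB.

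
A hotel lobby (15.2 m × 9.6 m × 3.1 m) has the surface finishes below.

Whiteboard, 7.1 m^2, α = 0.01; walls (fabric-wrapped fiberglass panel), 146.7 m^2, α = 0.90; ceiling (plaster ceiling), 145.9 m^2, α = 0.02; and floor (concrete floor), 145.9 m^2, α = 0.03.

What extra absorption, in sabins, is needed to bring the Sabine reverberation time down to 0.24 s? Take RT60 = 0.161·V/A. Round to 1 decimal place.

164.1 sabins

Equivalent absorption area: A₁ = 7.1×0.01 + 146.7×0.90 + 145.9×0.02 + 145.9×0.03 = 139.396 m^2.
Target A₂ = 0.161·452.352/0.24 = 303.453 sabins (V = 452.352 m³).
Additional absorption ΔA = 303.453 − 139.396 = 164.1 sabins.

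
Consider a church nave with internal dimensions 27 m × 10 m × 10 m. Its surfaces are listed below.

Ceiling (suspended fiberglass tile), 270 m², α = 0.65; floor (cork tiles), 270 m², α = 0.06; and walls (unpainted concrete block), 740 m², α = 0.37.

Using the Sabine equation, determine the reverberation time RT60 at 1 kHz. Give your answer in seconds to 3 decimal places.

0.934 sec

Summing Sᵢαᵢ: 175.500 + 16.200 + 273.800 → A = 465.500 sabins.
Volume V = 27 × 10 × 10 = 2700 m³.
RT60 = 0.161 · V / A = 0.161 × 2700 / 465.500 = 0.934 s.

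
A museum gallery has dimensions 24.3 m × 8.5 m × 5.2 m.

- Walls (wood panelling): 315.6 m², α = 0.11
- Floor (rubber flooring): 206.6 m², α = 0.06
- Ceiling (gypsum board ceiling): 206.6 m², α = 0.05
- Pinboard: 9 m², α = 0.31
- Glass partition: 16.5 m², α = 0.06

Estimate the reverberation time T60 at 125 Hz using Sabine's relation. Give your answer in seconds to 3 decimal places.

Total absorption A = 315.6×0.11 + 206.6×0.06 + 206.6×0.05 + 9×0.31 + 16.5×0.06
  = 34.716 + 12.396 + 10.330 + 2.790 + 0.990 = 61.222 m² sabins.
V = 24.3·8.5·5.2 = 1074.06 m³.
RT60 = 0.161 · V / A = 0.161 × 1074.06 / 61.222 = 2.825 s.

2.825 seconds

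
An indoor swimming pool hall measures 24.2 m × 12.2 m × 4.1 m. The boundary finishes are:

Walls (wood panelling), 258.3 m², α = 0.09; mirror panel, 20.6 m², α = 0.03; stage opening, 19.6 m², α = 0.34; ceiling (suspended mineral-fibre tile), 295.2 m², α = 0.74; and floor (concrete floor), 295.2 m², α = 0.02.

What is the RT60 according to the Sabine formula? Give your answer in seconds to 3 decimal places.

0.765 s

Equivalent absorption area: A = 258.3·0.09 + 20.6·0.03 + 19.6·0.34 + 295.2·0.74 + 295.2·0.02 = 254.881 m².
V = 24.2·12.2·4.1 = 1210.484 m³.
Sabine: RT60 = 0.161 × 1210.484 / 254.881 = 0.765 s.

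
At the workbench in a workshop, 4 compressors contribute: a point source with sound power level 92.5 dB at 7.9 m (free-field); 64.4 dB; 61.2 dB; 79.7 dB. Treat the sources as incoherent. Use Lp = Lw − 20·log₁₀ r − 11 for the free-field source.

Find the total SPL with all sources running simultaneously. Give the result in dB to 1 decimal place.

Source at 7.9 m: Lp = 92.5 − 20·log₁₀(7.9) − 11 = 63.5 dB.
Sum in the linear (power) domain: Σ 10^(Lᵢ/10) = 10^(63.5/10) + 10^(64.4/10) + 10^(61.2/10) + 10^(79.7/10) = 9.964e+07.
Back to dB: 10·log₁₀ Σ = 80.0 dB.

80.0 dB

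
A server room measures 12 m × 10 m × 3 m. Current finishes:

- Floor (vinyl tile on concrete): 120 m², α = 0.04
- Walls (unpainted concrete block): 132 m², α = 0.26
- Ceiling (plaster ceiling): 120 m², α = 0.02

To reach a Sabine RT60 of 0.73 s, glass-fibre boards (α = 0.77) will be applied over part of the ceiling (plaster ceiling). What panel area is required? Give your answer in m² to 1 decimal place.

50.5

Total absorption A₁ = 120*0.04 + 132*0.26 + 120*0.02
  = 4.800 + 34.320 + 2.400 = 41.520 m² sabins.
Required A₂ = 0.161·360/0.73 = 79.397 sabins.
ΔA needed = 79.397 − 41.520 = 37.877 sabins.
Net gain per m²: Δα = 0.77 − 0.02 = 0.75.
Area = ΔA/Δα = 37.877/0.75 = 50.5 m².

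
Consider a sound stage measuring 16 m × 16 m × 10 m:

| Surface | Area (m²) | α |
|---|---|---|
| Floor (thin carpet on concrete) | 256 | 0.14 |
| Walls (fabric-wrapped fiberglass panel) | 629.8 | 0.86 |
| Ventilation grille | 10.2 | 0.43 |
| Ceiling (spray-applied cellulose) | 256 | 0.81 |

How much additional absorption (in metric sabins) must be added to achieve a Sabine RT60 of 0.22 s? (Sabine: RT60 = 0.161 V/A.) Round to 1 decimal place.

Total absorption A₁ = 256·0.14 + 629.8·0.86 + 10.2·0.43 + 256·0.81
  = 35.840 + 541.628 + 4.386 + 207.360 = 789.214 m² sabins.
Target A₂ = 0.161·2560/0.22 = 1873.455 sabins (V = 2560 m³).
ΔA = A₂ − A₁ = 1873.455 − 789.214 = 1084.2 sabins.

1084.2 sabins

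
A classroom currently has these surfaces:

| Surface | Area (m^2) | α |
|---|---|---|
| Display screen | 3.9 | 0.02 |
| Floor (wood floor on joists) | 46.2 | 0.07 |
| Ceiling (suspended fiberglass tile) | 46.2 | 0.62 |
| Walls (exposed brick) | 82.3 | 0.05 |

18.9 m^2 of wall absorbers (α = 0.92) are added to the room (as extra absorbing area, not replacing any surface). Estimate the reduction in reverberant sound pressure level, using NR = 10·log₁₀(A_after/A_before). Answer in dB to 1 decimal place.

1.7 dB

A_before = Σ Sᵢαᵢ = 3.9×0.02 + 46.2×0.07 + 46.2×0.62 + 82.3×0.05 = 36.071 sabins.
Added absorption = 18.9 × 0.92 = 17.388 sabins.
A_after = 36.071 + 17.388 = 53.459 sabins.
Reduction = 10 log₁₀(A_after/A_before) = 10 log₁₀(1.4820) = 1.7 dB.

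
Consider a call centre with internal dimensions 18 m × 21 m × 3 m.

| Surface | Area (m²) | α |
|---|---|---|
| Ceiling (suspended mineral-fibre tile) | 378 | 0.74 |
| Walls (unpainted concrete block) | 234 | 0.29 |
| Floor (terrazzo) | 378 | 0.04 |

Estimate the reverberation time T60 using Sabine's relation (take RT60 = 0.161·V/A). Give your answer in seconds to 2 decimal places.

0.50 s

Summing Sᵢαᵢ: 279.720 + 67.860 + 15.120 → A = 362.700 sabins.
Volume V = 18 × 21 × 3 = 1134 m³.
Sabine: RT60 = 0.161 × 1134 / 362.700 = 0.50 s.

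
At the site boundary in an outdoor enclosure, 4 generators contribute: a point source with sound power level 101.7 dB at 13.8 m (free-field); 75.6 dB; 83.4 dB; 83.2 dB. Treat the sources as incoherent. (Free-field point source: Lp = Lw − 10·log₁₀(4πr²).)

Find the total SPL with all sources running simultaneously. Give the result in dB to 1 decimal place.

86.7 dB

Source at 13.8 m: Lp = 101.7 − 10·log₁₀(4π·13.8²) = 101.7 − 10·log₁₀(2393.140) = 67.9 dB.
Σ 10^(Lᵢ/10) = 4.702e+08.
L_total = 10·log₁₀(4.702e+08) = 86.7 dB.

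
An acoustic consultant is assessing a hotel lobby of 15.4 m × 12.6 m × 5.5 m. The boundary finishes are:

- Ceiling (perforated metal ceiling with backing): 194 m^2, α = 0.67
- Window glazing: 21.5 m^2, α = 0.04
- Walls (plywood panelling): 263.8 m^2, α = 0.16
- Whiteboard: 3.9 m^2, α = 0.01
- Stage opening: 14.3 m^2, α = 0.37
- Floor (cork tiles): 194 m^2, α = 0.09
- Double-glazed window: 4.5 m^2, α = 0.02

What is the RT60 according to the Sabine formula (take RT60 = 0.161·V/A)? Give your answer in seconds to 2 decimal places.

Equivalent absorption area: A = 194*0.67 + 21.5*0.04 + 263.8*0.16 + 3.9*0.01 + 14.3*0.37 + 194*0.09 + 4.5*0.02 = 195.928 m^2.
Volume V = 15.4 × 12.6 × 5.5 = 1067.22 m³.
Sabine: RT60 = 0.161 × 1067.22 / 195.928 = 0.88 s.

0.88 s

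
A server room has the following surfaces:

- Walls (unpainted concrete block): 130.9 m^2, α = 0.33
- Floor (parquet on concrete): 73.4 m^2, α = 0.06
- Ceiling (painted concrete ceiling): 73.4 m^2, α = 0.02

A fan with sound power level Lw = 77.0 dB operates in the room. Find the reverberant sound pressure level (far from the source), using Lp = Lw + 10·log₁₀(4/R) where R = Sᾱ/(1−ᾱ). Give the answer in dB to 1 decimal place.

65.3 dB

A = 49.069 sabins; S = 277.7 m^2.
ᾱ = 49.069/277.7 = 0.1767; R = Sᾱ/(1−ᾱ) = 49.069/(1−0.1767) = 59.600 m^2.
Lp = 77.0 + 10·log₁₀(4/59.600) = 77.0 + (-11.73) = 65.3 dB.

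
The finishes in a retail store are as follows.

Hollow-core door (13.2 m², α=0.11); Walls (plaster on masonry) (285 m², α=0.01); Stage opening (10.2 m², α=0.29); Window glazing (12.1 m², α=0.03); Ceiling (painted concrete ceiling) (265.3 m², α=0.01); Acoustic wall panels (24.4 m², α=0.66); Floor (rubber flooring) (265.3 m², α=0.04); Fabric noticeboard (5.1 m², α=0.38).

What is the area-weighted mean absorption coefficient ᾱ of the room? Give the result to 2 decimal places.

0.04

Total surface area S = 880.6 m².
Weighted sum Σ Sα = 38.930.
ᾱ = 38.930 / 880.6 = 0.04.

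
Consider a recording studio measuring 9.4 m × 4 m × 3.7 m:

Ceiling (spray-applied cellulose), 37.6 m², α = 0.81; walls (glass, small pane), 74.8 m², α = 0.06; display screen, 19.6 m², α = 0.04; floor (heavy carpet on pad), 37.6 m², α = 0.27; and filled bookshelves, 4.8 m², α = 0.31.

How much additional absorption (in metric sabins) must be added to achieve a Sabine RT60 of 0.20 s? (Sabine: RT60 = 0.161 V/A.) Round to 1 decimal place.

Total absorption A₁ = 37.6×0.81 + 74.8×0.06 + 19.6×0.04 + 37.6×0.27 + 4.8×0.31
  = 30.456 + 4.488 + 0.784 + 10.152 + 1.488 = 47.368 m² sabins.
For T = 0.20 s, need A₂ = 0.161·V/T = 0.161·139.12/0.20 = 111.992 sabins.
ΔA = A₂ − A₁ = 111.992 − 47.368 = 64.6 sabins.

64.6 sabins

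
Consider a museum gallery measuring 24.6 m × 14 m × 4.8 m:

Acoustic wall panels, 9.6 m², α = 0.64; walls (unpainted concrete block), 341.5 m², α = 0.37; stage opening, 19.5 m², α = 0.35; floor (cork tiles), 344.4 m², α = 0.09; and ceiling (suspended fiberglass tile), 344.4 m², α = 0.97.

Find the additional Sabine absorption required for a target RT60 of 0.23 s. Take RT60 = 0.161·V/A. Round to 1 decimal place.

652.8 sabins

Total absorption A₁ = 9.6×0.64 + 341.5×0.37 + 19.5×0.35 + 344.4×0.09 + 344.4×0.97
  = 6.144 + 126.355 + 6.825 + 30.996 + 334.068 = 504.388 m² sabins.
V = 1653.12 m³. Required absorption A₂ = 0.161 × 1653.12 / 0.23 = 1157.184 sabins.
Shortfall: 1157.184 − 504.388 = 652.8 sabins.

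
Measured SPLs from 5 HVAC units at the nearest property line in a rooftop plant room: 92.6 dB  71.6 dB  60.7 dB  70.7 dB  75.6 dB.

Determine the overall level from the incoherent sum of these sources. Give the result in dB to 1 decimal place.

Sum in the linear (power) domain: Σ 10^(Lᵢ/10) = 10^(92.6/10) + 10^(71.6/10) + 10^(60.7/10) + 10^(70.7/10) + 10^(75.6/10) = 1.883e+09.
Combined level = 10 log₁₀(1.883e+09) = 92.7 dB.

92.7 dB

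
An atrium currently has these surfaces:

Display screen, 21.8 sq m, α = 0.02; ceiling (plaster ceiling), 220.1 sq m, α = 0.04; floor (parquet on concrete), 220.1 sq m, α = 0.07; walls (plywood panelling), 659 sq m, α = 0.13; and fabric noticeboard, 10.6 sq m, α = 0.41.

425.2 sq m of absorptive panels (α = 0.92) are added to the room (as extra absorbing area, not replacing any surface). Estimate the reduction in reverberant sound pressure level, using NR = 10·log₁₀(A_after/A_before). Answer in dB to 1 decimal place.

Summing Sᵢαᵢ: 0.436 + 8.804 + 15.407 + 85.670 + 4.346 → A_before = 114.663 sabins.
Added absorption = 425.2 × 0.92 = 391.184 sabins.
A_after = 114.663 + 391.184 = 505.847 sabins.
NR = 10·log₁₀(505.847/114.663) = 6.4 dB.

6.4 dB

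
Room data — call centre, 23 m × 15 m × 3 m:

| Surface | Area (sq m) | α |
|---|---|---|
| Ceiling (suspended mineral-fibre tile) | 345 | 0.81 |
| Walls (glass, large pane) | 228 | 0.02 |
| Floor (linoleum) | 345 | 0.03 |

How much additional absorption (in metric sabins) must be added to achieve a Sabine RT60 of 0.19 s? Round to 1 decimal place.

582.7 sabins

Total absorption A₁ = 345·0.81 + 228·0.02 + 345·0.03
  = 279.450 + 4.560 + 10.350 = 294.360 sq m sabins.
V = 1035 m³. Required absorption A₂ = 0.161 × 1035 / 0.19 = 877.026 sabins.
ΔA = A₂ − A₁ = 877.026 − 294.360 = 582.7 sabins.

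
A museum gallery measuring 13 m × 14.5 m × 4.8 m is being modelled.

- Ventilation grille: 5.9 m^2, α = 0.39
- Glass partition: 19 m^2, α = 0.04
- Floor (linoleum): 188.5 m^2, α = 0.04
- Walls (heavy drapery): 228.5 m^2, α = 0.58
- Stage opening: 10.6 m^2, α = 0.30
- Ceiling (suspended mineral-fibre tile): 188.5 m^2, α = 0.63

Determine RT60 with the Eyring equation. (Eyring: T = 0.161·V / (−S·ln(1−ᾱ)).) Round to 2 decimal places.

0.43 s

Total surface area S = 5.9 + 19 + 188.5 + 228.5 + 10.6 + 188.5 = 641.0 m^2.
Σ(Sᵢαᵢ) = 5.9×0.39 + 19×0.04 + 188.5×0.04 + 228.5×0.58 + 10.6×0.30 + 188.5×0.63 = 265.066.
Mean coefficient ᾱ = A/S = 0.4135.
Eyring denominator: −S ln(1−ᾱ) = 342.026.
V = 13 × 14.5 × 4.8 = 904.8 m³.
T = 0.161·V/[−S·ln(1−ᾱ)] = 0.161·904.8/342.026 = 0.43 s.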